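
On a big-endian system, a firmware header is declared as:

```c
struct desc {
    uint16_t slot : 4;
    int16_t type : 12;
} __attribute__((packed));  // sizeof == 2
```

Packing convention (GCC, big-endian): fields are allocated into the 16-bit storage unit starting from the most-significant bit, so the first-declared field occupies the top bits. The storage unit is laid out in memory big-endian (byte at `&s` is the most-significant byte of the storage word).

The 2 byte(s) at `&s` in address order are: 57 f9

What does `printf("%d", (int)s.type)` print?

[0]=0x57 [1]=0xf9 (big-endian) → word 0x57f9
slot [12+:4] = (word>>12) & 0xf = 5
type [0+:12] = (word>>0) & 0xfff = 2041  ←
type signed 12b, MSB=0: value = 2041

2041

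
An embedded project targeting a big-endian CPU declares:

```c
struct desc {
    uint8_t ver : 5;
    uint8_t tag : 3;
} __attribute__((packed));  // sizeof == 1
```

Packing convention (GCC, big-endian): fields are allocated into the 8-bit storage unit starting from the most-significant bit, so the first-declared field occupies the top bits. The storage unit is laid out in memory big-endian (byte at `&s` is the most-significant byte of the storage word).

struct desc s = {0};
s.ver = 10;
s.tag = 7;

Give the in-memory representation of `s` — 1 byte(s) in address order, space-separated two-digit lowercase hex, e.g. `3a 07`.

57

[3+:5] ver=10 & 0x1f = 0xa; word=0x50
[0+:3] tag=7 & 0x7 = 0x7; word=0x57
word = 0x57 → big-endian bytes:
  [0]=0x57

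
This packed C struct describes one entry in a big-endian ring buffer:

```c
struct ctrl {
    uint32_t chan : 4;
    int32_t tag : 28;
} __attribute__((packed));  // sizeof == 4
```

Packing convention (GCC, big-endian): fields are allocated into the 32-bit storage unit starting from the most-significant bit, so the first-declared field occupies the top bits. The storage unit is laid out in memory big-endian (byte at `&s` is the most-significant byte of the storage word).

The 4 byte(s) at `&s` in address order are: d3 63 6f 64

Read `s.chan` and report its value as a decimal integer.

[0]=0xd3 [1]=0x63 [2]=0x6f [3]=0x64 (big-endian) → word 0xd3636f64
chan [28+:4] = (word>>28) & 0xf = 13  ←
tag [0+:28] = (word>>0) & 0xfffffff = 56848228

13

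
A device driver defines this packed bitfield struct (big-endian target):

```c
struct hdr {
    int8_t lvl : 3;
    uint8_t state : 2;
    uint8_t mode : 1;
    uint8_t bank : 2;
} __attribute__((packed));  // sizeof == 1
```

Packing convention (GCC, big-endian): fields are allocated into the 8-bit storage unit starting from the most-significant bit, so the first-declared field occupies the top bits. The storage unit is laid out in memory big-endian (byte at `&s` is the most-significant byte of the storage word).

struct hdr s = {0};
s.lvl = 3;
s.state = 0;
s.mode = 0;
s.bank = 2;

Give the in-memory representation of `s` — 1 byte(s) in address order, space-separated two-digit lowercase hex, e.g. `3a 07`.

lvl (3b) val=3 bits=0x3 at bit 5: 0x60
state (2b) val=0 bits=0x0 at bit 3: 0x60
mode (1b) val=0 bits=0x0 at bit 2: 0x60
bank (2b) val=2 bits=0x2 at bit 0: 0x62
word = 0x62 → big-endian bytes:
  [0]=0x62

62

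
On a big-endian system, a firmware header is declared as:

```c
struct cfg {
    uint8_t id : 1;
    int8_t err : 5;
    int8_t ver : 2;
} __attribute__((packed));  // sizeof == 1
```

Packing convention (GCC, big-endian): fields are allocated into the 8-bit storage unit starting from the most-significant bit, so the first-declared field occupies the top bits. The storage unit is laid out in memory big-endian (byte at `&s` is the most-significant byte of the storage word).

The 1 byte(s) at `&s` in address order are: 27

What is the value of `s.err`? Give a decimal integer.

9

[0]=0x27 (big-endian) → word 0x27
id:1 @ bit 7 → (0x27>>7)&0x1 = 0x0
err:5 @ bit 2 → (0x27>>2)&0x1f = 0x9  ←
ver:2 @ bit 0 → (0x27>>0)&0x3 = 0x3
err signed 5b, MSB=0: value = 9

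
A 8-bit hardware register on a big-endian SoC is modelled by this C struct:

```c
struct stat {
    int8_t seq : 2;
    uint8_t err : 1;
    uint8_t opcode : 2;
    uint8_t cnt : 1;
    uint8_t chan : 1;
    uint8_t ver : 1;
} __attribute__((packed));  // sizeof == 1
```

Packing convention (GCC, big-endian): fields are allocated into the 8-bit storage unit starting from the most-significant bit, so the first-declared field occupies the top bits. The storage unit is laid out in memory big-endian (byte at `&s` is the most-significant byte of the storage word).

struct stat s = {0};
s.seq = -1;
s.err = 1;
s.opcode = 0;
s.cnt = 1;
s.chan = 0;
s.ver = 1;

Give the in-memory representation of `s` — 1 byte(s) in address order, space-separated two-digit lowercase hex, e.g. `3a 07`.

seq (2b) val=-1 bits=0x3 at bit 6: 0xc0
err (1b) val=1 bits=0x1 at bit 5: 0xe0
opcode (2b) val=0 bits=0x0 at bit 3: 0xe0
cnt (1b) val=1 bits=0x1 at bit 2: 0xe4
chan (1b) val=0 bits=0x0 at bit 1: 0xe4
ver (1b) val=1 bits=0x1 at bit 0: 0xe5
word = 0xe5 → big-endian bytes:
  [0]=0xe5

e5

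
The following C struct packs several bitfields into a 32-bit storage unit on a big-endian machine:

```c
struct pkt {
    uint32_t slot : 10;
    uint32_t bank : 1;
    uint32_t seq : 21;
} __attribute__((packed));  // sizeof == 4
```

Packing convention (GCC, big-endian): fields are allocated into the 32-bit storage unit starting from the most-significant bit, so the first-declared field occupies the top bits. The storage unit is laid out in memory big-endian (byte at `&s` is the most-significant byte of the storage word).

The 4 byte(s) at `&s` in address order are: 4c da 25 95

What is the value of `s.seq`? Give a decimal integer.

1713557

[0]=0x4c [1]=0xda [2]=0x25 [3]=0x95 (big-endian) → word 0x4cda2595
slot:10 @ bit 22 → (0x4cda2595>>22)&0x3ff = 0x133
bank:1 @ bit 21 → (0x4cda2595>>21)&0x1 = 0x0
seq:21 @ bit 0 → (0x4cda2595>>0)&0x1fffff = 0x1a2595  ←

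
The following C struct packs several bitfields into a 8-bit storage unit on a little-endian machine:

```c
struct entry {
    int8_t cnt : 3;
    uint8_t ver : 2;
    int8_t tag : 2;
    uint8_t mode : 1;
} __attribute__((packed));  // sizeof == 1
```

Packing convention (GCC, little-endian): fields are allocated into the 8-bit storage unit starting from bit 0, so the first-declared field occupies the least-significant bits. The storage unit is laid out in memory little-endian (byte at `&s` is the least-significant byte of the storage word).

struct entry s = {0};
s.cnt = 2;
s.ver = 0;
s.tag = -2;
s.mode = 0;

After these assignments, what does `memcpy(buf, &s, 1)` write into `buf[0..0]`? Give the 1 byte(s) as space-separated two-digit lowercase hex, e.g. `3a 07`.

42

[0+:3] cnt=2 & 0x7 = 0x2; word=0x02
[3+:2] ver=0 & 0x3 = 0x0; word=0x02
[5+:2] tag=-2 & 0x3 = 0x2; word=0x42
[7+:1] mode=0 & 0x1 = 0x0; word=0x42
word = 0x42 → little-endian bytes:
  [0]=0x42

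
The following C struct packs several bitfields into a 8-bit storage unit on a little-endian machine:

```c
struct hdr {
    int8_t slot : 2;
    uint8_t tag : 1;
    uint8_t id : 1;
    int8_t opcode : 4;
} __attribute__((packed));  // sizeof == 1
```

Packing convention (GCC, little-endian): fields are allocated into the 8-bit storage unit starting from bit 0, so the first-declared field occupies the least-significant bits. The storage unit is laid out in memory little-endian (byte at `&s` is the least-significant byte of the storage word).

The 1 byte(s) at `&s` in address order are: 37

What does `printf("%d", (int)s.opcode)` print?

3

[0]=0x37 (little-endian) → word 0x37
slot:2 @ bit 0 → (0x37>>0)&0x3 = 0x3
tag:1 @ bit 2 → (0x37>>2)&0x1 = 0x1
id:1 @ bit 3 → (0x37>>3)&0x1 = 0x0
opcode:4 @ bit 4 → (0x37>>4)&0xf = 0x3  ←
opcode signed 4b, MSB=0: value = 3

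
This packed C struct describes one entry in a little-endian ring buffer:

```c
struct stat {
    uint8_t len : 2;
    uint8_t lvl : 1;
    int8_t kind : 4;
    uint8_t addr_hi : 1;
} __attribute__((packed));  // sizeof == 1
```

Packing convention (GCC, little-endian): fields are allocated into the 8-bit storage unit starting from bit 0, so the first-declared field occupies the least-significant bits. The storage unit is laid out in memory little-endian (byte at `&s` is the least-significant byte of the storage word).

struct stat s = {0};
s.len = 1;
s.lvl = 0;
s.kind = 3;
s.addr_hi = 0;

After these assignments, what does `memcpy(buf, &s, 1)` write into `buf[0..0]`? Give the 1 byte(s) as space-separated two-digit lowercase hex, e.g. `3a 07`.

19

[0+:2] len=1 & 0x3 = 0x1; word=0x01
[2+:1] lvl=0 & 0x1 = 0x0; word=0x01
[3+:4] kind=3 & 0xf = 0x3; word=0x19
[7+:1] addr_hi=0 & 0x1 = 0x0; word=0x19
word = 0x19 → little-endian bytes:
  [0]=0x19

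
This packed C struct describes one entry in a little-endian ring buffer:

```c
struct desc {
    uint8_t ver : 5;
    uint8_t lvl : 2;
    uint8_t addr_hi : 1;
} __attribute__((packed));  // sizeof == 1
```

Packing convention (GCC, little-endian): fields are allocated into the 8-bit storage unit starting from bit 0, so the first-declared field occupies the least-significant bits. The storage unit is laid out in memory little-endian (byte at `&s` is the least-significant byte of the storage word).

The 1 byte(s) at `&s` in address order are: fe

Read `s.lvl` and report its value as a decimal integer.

[0]=0xfe (little-endian) → word 0xfe
ver [0+:5] = (word>>0) & 0x1f = 30
lvl [5+:2] = (word>>5) & 0x3 = 3  ←
addr_hi [7+:1] = (word>>7) & 0x1 = 1

3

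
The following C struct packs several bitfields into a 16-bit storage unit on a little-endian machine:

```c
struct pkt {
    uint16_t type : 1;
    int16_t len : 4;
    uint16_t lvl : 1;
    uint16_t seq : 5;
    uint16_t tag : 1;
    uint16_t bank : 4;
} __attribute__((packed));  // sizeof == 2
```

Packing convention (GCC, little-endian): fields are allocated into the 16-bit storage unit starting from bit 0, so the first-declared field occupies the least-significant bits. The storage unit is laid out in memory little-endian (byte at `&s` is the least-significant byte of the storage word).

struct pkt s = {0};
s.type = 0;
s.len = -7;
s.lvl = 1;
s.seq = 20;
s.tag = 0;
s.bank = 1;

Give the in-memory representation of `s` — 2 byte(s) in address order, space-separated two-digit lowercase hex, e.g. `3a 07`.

type (1b) val=0 bits=0x0 at bit 0: 0x0000
len (4b) val=-7 bits=0x9 at bit 1: 0x0012
lvl (1b) val=1 bits=0x1 at bit 5: 0x0032
seq (5b) val=20 bits=0x14 at bit 6: 0x0532
tag (1b) val=0 bits=0x0 at bit 11: 0x0532
bank (4b) val=1 bits=0x1 at bit 12: 0x1532
word = 0x1532 → little-endian bytes:
  [0]=0x32  [1]=0x15

32 15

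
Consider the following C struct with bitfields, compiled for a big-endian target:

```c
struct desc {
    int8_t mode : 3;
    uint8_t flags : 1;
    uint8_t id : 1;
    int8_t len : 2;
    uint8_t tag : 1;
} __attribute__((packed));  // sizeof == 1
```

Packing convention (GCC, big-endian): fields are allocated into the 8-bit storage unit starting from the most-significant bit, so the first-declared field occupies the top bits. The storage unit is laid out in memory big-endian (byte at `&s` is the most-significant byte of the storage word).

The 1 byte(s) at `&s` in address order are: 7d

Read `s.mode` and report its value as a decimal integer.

3

[0]=0x7d (big-endian) → word 0x7d
mode:3 @ bit 5 → (0x7d>>5)&0x7 = 0x3  ←
flags:1 @ bit 4 → (0x7d>>4)&0x1 = 0x1
id:1 @ bit 3 → (0x7d>>3)&0x1 = 0x1
len:2 @ bit 1 → (0x7d>>1)&0x3 = 0x2
tag:1 @ bit 0 → (0x7d>>0)&0x1 = 0x1
mode signed 3b, MSB=0: value = 3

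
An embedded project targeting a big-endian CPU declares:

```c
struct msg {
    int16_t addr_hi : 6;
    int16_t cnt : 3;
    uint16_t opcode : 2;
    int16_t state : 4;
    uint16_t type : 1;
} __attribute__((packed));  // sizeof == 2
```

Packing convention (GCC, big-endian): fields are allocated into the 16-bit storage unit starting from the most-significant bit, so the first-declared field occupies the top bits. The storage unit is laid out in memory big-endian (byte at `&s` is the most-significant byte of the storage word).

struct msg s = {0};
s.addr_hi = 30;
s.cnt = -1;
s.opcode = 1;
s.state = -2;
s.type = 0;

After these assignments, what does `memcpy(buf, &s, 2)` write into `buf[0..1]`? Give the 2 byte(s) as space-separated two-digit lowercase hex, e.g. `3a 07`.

7b bc

addr_hi (6b) val=30 bits=0x1e at bit 10: 0x7800
cnt (3b) val=-1 bits=0x7 at bit 7: 0x7b80
opcode (2b) val=1 bits=0x1 at bit 5: 0x7ba0
state (4b) val=-2 bits=0xe at bit 1: 0x7bbc
type (1b) val=0 bits=0x0 at bit 0: 0x7bbc
word = 0x7bbc → big-endian bytes:
  [0]=0x7b  [1]=0xbc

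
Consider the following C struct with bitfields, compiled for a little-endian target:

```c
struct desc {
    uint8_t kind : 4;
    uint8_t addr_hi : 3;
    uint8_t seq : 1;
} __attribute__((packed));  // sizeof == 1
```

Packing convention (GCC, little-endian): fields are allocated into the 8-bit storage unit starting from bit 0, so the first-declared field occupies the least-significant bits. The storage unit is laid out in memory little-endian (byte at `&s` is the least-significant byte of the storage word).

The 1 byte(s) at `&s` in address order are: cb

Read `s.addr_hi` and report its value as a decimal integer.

4

[0]=0xcb (little-endian) → word 0xcb
kind:4 @ bit 0 → (0xcb>>0)&0xf = 0xb
addr_hi:3 @ bit 4 → (0xcb>>4)&0x7 = 0x4  ←
seq:1 @ bit 7 → (0xcb>>7)&0x1 = 0x1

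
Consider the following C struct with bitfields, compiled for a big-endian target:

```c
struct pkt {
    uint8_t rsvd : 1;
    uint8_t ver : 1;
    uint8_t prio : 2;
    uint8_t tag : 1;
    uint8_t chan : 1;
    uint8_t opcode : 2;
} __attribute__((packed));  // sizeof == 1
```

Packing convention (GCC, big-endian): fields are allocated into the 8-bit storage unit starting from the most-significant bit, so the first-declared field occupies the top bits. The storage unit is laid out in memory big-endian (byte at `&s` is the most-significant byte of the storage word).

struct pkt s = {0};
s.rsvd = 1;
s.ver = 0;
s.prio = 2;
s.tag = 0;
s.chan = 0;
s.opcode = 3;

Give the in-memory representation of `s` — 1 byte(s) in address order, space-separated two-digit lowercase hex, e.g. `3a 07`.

rsvd (1b) val=1 bits=0x1 at bit 7: 0x80
ver (1b) val=0 bits=0x0 at bit 6: 0x80
prio (2b) val=2 bits=0x2 at bit 4: 0xa0
tag (1b) val=0 bits=0x0 at bit 3: 0xa0
chan (1b) val=0 bits=0x0 at bit 2: 0xa0
opcode (2b) val=3 bits=0x3 at bit 0: 0xa3
word = 0xa3 → big-endian bytes:
  [0]=0xa3

a3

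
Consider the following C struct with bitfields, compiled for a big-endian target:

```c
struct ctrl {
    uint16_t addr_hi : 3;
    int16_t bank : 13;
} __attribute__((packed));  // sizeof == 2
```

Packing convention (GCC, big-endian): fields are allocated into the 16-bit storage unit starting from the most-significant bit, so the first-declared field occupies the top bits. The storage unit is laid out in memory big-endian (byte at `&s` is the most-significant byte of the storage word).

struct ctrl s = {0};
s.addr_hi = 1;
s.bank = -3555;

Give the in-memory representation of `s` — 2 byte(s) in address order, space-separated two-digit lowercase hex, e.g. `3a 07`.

addr_hi:3 = 1 → 0x1 << 13 → word 0x2000
bank:13 = -3555 → 0x121d << 0 → word 0x321d
word = 0x321d → big-endian bytes:
  [0]=0x32  [1]=0x1d

32 1d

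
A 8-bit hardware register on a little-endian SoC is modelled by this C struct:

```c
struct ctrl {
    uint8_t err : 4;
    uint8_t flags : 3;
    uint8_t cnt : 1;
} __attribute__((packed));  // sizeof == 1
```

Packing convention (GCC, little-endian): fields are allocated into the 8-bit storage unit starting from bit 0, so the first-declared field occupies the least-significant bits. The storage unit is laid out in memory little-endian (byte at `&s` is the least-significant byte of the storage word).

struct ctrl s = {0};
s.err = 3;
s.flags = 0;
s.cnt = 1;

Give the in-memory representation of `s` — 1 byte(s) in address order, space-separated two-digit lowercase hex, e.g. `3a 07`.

83

err:4 = 3 → 0x3 << 0 → word 0x03
flags:3 = 0 → 0x0 << 4 → word 0x03
cnt:1 = 1 → 0x1 << 7 → word 0x83
word = 0x83 → little-endian bytes:
  [0]=0x83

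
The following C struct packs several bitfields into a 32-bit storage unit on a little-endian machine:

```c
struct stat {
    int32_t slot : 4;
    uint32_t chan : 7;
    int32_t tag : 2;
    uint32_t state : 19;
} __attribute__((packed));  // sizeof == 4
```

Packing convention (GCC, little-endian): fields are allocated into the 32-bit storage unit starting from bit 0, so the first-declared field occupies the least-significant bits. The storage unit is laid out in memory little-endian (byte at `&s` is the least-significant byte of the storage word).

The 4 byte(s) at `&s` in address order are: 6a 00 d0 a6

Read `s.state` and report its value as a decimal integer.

341632

[0]=0x6a [1]=0x00 [2]=0xd0 [3]=0xa6 (little-endian) → word 0xa6d0006a
slot:4 @ bit 0 → (0xa6d0006a>>0)&0xf = 0xa
chan:7 @ bit 4 → (0xa6d0006a>>4)&0x7f = 0x6
tag:2 @ bit 11 → (0xa6d0006a>>11)&0x3 = 0x0
state:19 @ bit 13 → (0xa6d0006a>>13)&0x7ffff = 0x53680  ←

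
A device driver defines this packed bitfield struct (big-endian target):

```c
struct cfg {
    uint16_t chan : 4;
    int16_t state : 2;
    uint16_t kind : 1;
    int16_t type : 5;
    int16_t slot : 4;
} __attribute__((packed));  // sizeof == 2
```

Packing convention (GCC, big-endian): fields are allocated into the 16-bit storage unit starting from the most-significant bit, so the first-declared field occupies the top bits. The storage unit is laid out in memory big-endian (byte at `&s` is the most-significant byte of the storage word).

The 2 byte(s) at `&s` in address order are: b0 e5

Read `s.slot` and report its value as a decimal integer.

[0]=0xb0 [1]=0xe5 (big-endian) → word 0xb0e5
chan [12+:4] = (word>>12) & 0xf = 11
state [10+:2] = (word>>10) & 0x3 = 0
kind [9+:1] = (word>>9) & 0x1 = 0
type [4+:5] = (word>>4) & 0x1f = 14
slot [0+:4] = (word>>0) & 0xf = 5  ←
slot signed 4b, MSB=0: value = 5

5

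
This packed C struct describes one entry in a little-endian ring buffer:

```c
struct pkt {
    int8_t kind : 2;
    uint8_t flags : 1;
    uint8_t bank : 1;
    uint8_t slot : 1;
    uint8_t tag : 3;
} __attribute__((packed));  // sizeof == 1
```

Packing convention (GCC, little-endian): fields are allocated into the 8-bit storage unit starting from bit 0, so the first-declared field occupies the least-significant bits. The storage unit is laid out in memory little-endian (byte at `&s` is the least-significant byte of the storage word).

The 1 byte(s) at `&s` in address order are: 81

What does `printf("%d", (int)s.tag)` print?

4

[0]=0x81 (little-endian) → word 0x81
kind:2 @ bit 0 → (0x81>>0)&0x3 = 0x1
flags:1 @ bit 2 → (0x81>>2)&0x1 = 0x0
bank:1 @ bit 3 → (0x81>>3)&0x1 = 0x0
slot:1 @ bit 4 → (0x81>>4)&0x1 = 0x0
tag:3 @ bit 5 → (0x81>>5)&0x7 = 0x4  ←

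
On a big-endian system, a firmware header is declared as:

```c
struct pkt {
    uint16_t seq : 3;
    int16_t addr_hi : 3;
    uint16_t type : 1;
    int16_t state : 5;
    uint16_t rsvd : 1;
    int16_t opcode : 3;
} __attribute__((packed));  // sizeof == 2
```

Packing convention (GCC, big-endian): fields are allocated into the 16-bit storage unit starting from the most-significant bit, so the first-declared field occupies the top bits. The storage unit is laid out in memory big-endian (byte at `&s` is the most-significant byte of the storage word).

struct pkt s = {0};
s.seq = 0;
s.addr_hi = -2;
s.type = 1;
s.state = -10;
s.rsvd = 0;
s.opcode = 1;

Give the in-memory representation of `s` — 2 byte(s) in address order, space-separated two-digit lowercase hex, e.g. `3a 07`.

1b 61

[13+:3] seq=0 & 0x7 = 0x0; word=0x0000
[10+:3] addr_hi=-2 & 0x7 = 0x6; word=0x1800
[9+:1] type=1 & 0x1 = 0x1; word=0x1a00
[4+:5] state=-10 & 0x1f = 0x16; word=0x1b60
[3+:1] rsvd=0 & 0x1 = 0x0; word=0x1b60
[0+:3] opcode=1 & 0x7 = 0x1; word=0x1b61
word = 0x1b61 → big-endian bytes:
  [0]=0x1b  [1]=0x61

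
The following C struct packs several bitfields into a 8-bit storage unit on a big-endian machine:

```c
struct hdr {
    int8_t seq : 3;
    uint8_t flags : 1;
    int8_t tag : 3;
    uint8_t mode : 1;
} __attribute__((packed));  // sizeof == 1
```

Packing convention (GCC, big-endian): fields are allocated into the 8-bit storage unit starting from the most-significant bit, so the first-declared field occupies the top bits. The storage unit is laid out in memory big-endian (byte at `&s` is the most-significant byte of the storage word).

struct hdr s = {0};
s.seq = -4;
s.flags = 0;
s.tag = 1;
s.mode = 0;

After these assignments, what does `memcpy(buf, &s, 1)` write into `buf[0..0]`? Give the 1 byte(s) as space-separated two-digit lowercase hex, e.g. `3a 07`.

82

seq (3b) val=-4 bits=0x4 at bit 5: 0x80
flags (1b) val=0 bits=0x0 at bit 4: 0x80
tag (3b) val=1 bits=0x1 at bit 1: 0x82
mode (1b) val=0 bits=0x0 at bit 0: 0x82
word = 0x82 → big-endian bytes:
  [0]=0x82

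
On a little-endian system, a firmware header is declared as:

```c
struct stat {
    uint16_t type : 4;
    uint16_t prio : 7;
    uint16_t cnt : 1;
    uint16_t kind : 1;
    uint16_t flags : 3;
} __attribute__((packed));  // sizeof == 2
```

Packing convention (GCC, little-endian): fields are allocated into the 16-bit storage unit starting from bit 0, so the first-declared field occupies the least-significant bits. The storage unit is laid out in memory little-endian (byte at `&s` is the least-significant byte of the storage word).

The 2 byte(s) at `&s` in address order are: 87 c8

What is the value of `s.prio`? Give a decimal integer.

8

[0]=0x87 [1]=0xc8 (little-endian) → word 0xc887
type [0+:4] = (word>>0) & 0xf = 7
prio [4+:7] = (word>>4) & 0x7f = 8  ←
cnt [11+:1] = (word>>11) & 0x1 = 1
kind [12+:1] = (word>>12) & 0x1 = 0
flags [13+:3] = (word>>13) & 0x7 = 6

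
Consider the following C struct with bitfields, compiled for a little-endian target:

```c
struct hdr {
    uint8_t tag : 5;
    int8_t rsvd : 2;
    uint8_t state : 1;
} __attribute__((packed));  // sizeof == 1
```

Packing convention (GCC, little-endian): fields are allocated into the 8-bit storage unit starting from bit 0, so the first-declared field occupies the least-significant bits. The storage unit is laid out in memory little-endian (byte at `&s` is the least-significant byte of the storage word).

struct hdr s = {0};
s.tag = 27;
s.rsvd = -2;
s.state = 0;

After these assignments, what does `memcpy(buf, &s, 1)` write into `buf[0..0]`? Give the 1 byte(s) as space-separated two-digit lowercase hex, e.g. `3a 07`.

tag:5 = 27 → 0x1b << 0 → word 0x1b
rsvd:2 = -2 → 0x2 << 5 → word 0x5b
state:1 = 0 → 0x0 << 7 → word 0x5b
word = 0x5b → little-endian bytes:
  [0]=0x5b

5b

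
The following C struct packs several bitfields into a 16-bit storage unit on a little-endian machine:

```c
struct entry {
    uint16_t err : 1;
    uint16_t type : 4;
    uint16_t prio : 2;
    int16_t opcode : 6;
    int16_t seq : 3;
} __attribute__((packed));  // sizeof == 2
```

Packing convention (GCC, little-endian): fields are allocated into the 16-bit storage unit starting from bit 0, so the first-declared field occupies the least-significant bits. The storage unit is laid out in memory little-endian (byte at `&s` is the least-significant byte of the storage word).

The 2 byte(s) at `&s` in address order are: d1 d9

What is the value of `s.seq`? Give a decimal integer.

-2

[0]=0xd1 [1]=0xd9 (little-endian) → word 0xd9d1
err [0+:1] = (word>>0) & 0x1 = 1
type [1+:4] = (word>>1) & 0xf = 8
prio [5+:2] = (word>>5) & 0x3 = 2
opcode [7+:6] = (word>>7) & 0x3f = 51
seq [13+:3] = (word>>13) & 0x7 = 6  ←
seq signed 3b, MSB=1: 6 - 8 = -2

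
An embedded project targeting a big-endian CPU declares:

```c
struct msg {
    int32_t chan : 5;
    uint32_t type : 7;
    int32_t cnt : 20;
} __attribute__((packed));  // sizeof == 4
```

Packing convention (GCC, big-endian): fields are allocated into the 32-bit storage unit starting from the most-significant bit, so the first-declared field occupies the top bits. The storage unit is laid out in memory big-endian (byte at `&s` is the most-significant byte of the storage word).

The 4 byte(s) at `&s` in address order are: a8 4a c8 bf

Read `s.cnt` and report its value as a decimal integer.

[0]=0xa8 [1]=0x4a [2]=0xc8 [3]=0xbf (big-endian) → word 0xa84ac8bf
chan [27+:5] = (word>>27) & 0x1f = 21
type [20+:7] = (word>>20) & 0x7f = 4
cnt [0+:20] = (word>>0) & 0xfffff = 706751  ←
cnt signed 20b, MSB=1: 706751 - 1048576 = -341825

-341825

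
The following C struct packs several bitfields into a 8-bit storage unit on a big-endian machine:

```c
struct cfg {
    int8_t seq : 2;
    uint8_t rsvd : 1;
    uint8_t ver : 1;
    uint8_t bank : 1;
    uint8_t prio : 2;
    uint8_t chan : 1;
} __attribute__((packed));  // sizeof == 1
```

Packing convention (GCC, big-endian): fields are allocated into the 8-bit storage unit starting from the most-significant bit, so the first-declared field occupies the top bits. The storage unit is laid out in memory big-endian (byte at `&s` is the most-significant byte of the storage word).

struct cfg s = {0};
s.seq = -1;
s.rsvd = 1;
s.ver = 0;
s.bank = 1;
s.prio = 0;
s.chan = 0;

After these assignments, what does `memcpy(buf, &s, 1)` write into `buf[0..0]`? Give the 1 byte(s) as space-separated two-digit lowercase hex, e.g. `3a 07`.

seq (2b) val=-1 bits=0x3 at bit 6: 0xc0
rsvd (1b) val=1 bits=0x1 at bit 5: 0xe0
ver (1b) val=0 bits=0x0 at bit 4: 0xe0
bank (1b) val=1 bits=0x1 at bit 3: 0xe8
prio (2b) val=0 bits=0x0 at bit 1: 0xe8
chan (1b) val=0 bits=0x0 at bit 0: 0xe8
word = 0xe8 → big-endian bytes:
  [0]=0xe8

e8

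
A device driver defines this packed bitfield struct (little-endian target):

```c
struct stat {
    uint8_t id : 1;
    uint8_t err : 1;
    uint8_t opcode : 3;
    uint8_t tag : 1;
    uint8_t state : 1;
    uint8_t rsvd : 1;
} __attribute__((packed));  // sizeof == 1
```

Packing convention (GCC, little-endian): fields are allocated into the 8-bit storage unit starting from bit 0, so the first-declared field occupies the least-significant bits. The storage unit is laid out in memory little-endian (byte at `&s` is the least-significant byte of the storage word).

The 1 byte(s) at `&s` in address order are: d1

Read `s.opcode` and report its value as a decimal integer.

[0]=0xd1 (little-endian) → word 0xd1
id:1 @ bit 0 → (0xd1>>0)&0x1 = 0x1
err:1 @ bit 1 → (0xd1>>1)&0x1 = 0x0
opcode:3 @ bit 2 → (0xd1>>2)&0x7 = 0x4  ←
tag:1 @ bit 5 → (0xd1>>5)&0x1 = 0x0
state:1 @ bit 6 → (0xd1>>6)&0x1 = 0x1
rsvd:1 @ bit 7 → (0xd1>>7)&0x1 = 0x1

4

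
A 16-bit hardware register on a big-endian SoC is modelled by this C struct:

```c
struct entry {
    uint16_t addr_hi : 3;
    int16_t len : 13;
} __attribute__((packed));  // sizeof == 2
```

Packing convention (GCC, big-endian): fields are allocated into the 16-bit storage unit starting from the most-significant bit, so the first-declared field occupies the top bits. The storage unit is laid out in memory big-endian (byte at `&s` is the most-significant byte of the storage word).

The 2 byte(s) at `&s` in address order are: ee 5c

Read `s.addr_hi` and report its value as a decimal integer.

7

[0]=0xee [1]=0x5c (big-endian) → word 0xee5c
addr_hi:3 @ bit 13 → (0xee5c>>13)&0x7 = 0x7  ←
len:13 @ bit 0 → (0xee5c>>0)&0x1fff = 0xe5c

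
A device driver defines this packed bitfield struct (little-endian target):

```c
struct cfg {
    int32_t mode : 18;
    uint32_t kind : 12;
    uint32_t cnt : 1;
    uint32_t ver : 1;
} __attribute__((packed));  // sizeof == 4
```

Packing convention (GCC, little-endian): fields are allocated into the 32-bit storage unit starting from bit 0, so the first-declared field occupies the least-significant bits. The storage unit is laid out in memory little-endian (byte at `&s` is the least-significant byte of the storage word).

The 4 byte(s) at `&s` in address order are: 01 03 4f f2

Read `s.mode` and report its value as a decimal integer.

-64767

[0]=0x01 [1]=0x03 [2]=0x4f [3]=0xf2 (little-endian) → word 0xf24f0301
mode [0+:18] = (word>>0) & 0x3ffff = 197377  ←
kind [18+:12] = (word>>18) & 0xfff = 3219
cnt [30+:1] = (word>>30) & 0x1 = 1
ver [31+:1] = (word>>31) & 0x1 = 1
mode signed 18b, MSB=1: 197377 - 262144 = -64767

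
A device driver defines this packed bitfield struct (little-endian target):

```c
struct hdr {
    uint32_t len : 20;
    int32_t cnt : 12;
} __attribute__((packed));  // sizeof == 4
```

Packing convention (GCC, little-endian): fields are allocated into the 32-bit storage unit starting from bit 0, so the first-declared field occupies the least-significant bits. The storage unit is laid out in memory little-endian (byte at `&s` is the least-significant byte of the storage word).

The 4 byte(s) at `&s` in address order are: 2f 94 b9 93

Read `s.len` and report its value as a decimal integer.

[0]=0x2f [1]=0x94 [2]=0xb9 [3]=0x93 (little-endian) → word 0x93b9942f
len:20 @ bit 0 → (0x93b9942f>>0)&0xfffff = 0x9942f  ←
cnt:12 @ bit 20 → (0x93b9942f>>20)&0xfff = 0x93b

627759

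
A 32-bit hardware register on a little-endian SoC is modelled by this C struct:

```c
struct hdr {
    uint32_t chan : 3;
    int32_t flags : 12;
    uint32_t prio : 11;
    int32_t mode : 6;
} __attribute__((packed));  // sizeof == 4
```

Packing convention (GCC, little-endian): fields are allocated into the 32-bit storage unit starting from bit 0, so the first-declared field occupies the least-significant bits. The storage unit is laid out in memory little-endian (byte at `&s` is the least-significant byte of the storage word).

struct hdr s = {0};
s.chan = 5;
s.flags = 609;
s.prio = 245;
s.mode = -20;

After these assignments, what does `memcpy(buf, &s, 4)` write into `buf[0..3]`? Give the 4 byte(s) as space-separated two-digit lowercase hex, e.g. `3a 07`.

0d 93 7a b0

chan (3b) val=5 bits=0x5 at bit 0: 0x00000005
flags (12b) val=609 bits=0x261 at bit 3: 0x0000130d
prio (11b) val=245 bits=0xf5 at bit 15: 0x007a930d
mode (6b) val=-20 bits=0x2c at bit 26: 0xb07a930d
word = 0xb07a930d → little-endian bytes:
  [0]=0x0d  [1]=0x93  [2]=0x7a  [3]=0xb0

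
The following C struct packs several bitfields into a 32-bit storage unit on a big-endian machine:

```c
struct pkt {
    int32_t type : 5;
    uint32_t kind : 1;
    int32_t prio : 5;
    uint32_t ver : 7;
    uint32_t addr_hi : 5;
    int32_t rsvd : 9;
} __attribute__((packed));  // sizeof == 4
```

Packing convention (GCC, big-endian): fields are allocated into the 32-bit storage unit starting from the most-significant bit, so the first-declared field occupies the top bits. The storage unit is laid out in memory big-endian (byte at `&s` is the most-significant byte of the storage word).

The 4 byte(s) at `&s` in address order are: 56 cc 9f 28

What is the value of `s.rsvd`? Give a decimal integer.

-216

[0]=0x56 [1]=0xcc [2]=0x9f [3]=0x28 (big-endian) → word 0x56cc9f28
type:5 @ bit 27 → (0x56cc9f28>>27)&0x1f = 0xa
kind:1 @ bit 26 → (0x56cc9f28>>26)&0x1 = 0x1
prio:5 @ bit 21 → (0x56cc9f28>>21)&0x1f = 0x16
ver:7 @ bit 14 → (0x56cc9f28>>14)&0x7f = 0x32
addr_hi:5 @ bit 9 → (0x56cc9f28>>9)&0x1f = 0xf
rsvd:9 @ bit 0 → (0x56cc9f28>>0)&0x1ff = 0x128  ←
rsvd signed 9b, MSB=1: 296 - 512 = -216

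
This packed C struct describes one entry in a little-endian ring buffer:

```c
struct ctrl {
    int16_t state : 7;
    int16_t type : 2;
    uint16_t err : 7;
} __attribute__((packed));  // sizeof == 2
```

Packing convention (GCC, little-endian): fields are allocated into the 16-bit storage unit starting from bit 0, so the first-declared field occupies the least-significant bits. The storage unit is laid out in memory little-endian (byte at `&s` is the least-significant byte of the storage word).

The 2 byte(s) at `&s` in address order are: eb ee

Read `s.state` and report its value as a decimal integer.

[0]=0xeb [1]=0xee (little-endian) → word 0xeeeb
state [0+:7] = (word>>0) & 0x7f = 107  ←
type [7+:2] = (word>>7) & 0x3 = 1
err [9+:7] = (word>>9) & 0x7f = 119
state signed 7b, MSB=1: 107 - 128 = -21

-21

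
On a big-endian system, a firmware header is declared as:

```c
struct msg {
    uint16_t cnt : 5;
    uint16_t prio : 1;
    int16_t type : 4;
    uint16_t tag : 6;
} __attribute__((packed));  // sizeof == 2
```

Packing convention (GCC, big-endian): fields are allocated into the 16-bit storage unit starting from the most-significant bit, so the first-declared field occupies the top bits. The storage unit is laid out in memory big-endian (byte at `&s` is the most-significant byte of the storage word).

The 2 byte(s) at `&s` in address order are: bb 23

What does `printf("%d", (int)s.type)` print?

[0]=0xbb [1]=0x23 (big-endian) → word 0xbb23
cnt [11+:5] = (word>>11) & 0x1f = 23
prio [10+:1] = (word>>10) & 0x1 = 0
type [6+:4] = (word>>6) & 0xf = 12  ←
tag [0+:6] = (word>>0) & 0x3f = 35
type signed 4b, MSB=1: 12 - 16 = -4

-4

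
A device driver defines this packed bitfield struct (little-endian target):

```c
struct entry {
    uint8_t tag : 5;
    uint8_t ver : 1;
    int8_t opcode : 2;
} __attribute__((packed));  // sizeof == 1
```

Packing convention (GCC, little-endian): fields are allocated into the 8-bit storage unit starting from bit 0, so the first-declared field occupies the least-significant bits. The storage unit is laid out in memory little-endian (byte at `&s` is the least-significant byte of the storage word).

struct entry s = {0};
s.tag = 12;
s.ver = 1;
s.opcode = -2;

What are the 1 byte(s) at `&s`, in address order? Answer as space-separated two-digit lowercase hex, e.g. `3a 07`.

tag:5 = 12 → 0xc << 0 → word 0x0c
ver:1 = 1 → 0x1 << 5 → word 0x2c
opcode:2 = -2 → 0x2 << 6 → word 0xac
word = 0xac → little-endian bytes:
  [0]=0xac

ac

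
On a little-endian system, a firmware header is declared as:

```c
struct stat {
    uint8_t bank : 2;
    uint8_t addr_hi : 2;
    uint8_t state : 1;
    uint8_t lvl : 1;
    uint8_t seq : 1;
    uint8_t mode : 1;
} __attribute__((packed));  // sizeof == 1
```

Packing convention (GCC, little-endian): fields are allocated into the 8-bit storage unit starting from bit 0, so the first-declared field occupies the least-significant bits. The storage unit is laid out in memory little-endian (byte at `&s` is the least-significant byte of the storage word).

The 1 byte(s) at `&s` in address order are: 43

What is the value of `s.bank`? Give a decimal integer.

[0]=0x43 (little-endian) → word 0x43
bank:2 @ bit 0 → (0x43>>0)&0x3 = 0x3  ←
addr_hi:2 @ bit 2 → (0x43>>2)&0x3 = 0x0
state:1 @ bit 4 → (0x43>>4)&0x1 = 0x0
lvl:1 @ bit 5 → (0x43>>5)&0x1 = 0x0
seq:1 @ bit 6 → (0x43>>6)&0x1 = 0x1
mode:1 @ bit 7 → (0x43>>7)&0x1 = 0x0

3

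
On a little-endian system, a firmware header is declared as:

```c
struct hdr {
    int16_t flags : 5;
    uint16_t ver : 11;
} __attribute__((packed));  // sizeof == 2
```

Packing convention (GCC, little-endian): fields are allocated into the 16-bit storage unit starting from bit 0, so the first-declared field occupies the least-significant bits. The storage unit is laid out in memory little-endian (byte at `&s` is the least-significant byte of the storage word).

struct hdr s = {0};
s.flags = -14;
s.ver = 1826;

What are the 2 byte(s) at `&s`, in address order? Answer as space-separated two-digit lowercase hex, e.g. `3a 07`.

[0+:5] flags=-14 & 0x1f = 0x12; word=0x0012
[5+:11] ver=1826 & 0x7ff = 0x722; word=0xe452
word = 0xe452 → little-endian bytes:
  [0]=0x52  [1]=0xe4

52 e4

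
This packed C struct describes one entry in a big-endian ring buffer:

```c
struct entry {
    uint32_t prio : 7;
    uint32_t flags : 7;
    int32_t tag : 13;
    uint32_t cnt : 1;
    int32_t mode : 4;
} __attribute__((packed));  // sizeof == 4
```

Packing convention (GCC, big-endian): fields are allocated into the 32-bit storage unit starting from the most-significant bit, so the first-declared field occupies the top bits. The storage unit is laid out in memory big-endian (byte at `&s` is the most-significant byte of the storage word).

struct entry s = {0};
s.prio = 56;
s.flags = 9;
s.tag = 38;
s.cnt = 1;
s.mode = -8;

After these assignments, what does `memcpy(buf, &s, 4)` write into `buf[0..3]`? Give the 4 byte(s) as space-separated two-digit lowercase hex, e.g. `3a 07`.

70 24 04 d8

prio (7b) val=56 bits=0x38 at bit 25: 0x70000000
flags (7b) val=9 bits=0x9 at bit 18: 0x70240000
tag (13b) val=38 bits=0x26 at bit 5: 0x702404c0
cnt (1b) val=1 bits=0x1 at bit 4: 0x702404d0
mode (4b) val=-8 bits=0x8 at bit 0: 0x702404d8
word = 0x702404d8 → big-endian bytes:
  [0]=0x70  [1]=0x24  [2]=0x04  [3]=0xd8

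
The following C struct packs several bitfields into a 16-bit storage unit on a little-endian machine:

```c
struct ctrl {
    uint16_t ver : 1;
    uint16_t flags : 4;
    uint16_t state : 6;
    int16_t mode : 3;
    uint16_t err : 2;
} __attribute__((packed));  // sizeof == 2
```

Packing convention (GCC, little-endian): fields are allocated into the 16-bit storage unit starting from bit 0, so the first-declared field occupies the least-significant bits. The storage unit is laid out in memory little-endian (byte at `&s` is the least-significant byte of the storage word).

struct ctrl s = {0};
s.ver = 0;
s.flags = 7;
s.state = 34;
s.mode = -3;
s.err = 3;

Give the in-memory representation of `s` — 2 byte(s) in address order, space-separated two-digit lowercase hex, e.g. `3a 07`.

4e ec

ver (1b) val=0 bits=0x0 at bit 0: 0x0000
flags (4b) val=7 bits=0x7 at bit 1: 0x000e
state (6b) val=34 bits=0x22 at bit 5: 0x044e
mode (3b) val=-3 bits=0x5 at bit 11: 0x2c4e
err (2b) val=3 bits=0x3 at bit 14: 0xec4e
word = 0xec4e → little-endian bytes:
  [0]=0x4e  [1]=0xec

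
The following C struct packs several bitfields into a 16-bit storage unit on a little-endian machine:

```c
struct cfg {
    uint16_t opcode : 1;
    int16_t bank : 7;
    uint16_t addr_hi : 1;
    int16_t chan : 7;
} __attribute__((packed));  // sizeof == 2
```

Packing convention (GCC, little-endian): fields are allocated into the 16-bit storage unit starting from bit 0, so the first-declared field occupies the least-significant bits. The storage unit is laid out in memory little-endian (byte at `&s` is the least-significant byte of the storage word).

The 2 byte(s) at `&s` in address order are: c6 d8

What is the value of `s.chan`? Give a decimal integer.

[0]=0xc6 [1]=0xd8 (little-endian) → word 0xd8c6
opcode:1 @ bit 0 → (0xd8c6>>0)&0x1 = 0x0
bank:7 @ bit 1 → (0xd8c6>>1)&0x7f = 0x63
addr_hi:1 @ bit 8 → (0xd8c6>>8)&0x1 = 0x0
chan:7 @ bit 9 → (0xd8c6>>9)&0x7f = 0x6c  ←
chan signed 7b, MSB=1: 108 - 128 = -20

-20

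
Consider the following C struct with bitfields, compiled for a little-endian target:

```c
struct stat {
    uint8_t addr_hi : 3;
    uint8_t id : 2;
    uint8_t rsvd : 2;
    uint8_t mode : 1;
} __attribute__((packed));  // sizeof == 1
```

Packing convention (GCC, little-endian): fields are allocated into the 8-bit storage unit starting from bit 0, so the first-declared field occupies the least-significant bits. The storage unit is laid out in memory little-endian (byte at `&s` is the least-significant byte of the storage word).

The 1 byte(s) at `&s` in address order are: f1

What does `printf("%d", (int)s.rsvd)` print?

[0]=0xf1 (little-endian) → word 0xf1
addr_hi:3 @ bit 0 → (0xf1>>0)&0x7 = 0x1
id:2 @ bit 3 → (0xf1>>3)&0x3 = 0x2
rsvd:2 @ bit 5 → (0xf1>>5)&0x3 = 0x3  ←
mode:1 @ bit 7 → (0xf1>>7)&0x1 = 0x1

3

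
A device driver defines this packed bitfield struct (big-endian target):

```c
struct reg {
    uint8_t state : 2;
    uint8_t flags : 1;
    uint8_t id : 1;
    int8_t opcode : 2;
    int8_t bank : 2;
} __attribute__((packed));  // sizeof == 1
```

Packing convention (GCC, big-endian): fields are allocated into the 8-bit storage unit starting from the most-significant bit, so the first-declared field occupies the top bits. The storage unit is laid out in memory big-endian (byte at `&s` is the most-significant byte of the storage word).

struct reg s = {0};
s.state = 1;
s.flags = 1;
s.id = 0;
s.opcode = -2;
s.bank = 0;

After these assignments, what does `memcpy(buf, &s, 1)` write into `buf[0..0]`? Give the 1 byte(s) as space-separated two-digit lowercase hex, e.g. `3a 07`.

68

state:2 = 1 → 0x1 << 6 → word 0x40
flags:1 = 1 → 0x1 << 5 → word 0x60
id:1 = 0 → 0x0 << 4 → word 0x60
opcode:2 = -2 → 0x2 << 2 → word 0x68
bank:2 = 0 → 0x0 << 0 → word 0x68
word = 0x68 → big-endian bytes:
  [0]=0x68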